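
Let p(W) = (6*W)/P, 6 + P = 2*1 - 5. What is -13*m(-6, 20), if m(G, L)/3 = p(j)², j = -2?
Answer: -208/3 ≈ -69.333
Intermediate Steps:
P = -9 (P = -6 + (2*1 - 5) = -6 + (2 - 5) = -6 - 3 = -9)
p(W) = -2*W/3 (p(W) = (6*W)/(-9) = (6*W)*(-⅑) = -2*W/3)
m(G, L) = 16/3 (m(G, L) = 3*(-⅔*(-2))² = 3*(4/3)² = 3*(16/9) = 16/3)
-13*m(-6, 20) = -13*16/3 = -208/3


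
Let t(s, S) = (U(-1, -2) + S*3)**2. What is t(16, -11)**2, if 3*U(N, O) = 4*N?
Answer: 112550881/81 ≈ 1.3895e+6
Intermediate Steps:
U(N, O) = 4*N/3 (U(N, O) = (4*N)/3 = 4*N/3)
t(s, S) = (-4/3 + 3*S)**2 (t(s, S) = ((4/3)*(-1) + S*3)**2 = (-4/3 + 3*S)**2)
t(16, -11)**2 = ((-4 + 9*(-11))**2/9)**2 = ((-4 - 99)**2/9)**2 = ((1/9)*(-103)**2)**2 = ((1/9)*10609)**2 = (10609/9)**2 = 112550881/81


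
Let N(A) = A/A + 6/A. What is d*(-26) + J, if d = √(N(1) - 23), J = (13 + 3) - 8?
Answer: 8 - 104*I ≈ 8.0 - 104.0*I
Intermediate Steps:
J = 8 (J = 16 - 8 = 8)
N(A) = 1 + 6/A
d = 4*I (d = √((6 + 1)/1 - 23) = √(1*7 - 23) = √(7 - 23) = √(-16) = 4*I ≈ 4.0*I)
d*(-26) + J = (4*I)*(-26) + 8 = -104*I + 8 = 8 - 104*I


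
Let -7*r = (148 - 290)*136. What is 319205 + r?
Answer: 2253747/7 ≈ 3.2196e+5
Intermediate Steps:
r = 19312/7 (r = -(148 - 290)*136/7 = -(-142)*136/7 = -1/7*(-19312) = 19312/7 ≈ 2758.9)
319205 + r = 319205 + 19312/7 = 2253747/7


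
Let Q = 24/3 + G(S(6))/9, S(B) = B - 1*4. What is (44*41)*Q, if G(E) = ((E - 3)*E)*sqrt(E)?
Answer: 14432 - 3608*sqrt(2)/9 ≈ 13865.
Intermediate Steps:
S(B) = -4 + B (S(B) = B - 4 = -4 + B)
G(E) = E**(3/2)*(-3 + E) (G(E) = ((-3 + E)*E)*sqrt(E) = (E*(-3 + E))*sqrt(E) = E**(3/2)*(-3 + E))
Q = 8 - 2*sqrt(2)/9 (Q = 24/3 + ((-4 + 6)**(3/2)*(-3 + (-4 + 6)))/9 = 24*(1/3) + (2**(3/2)*(-3 + 2))*(1/9) = 8 + ((2*sqrt(2))*(-1))*(1/9) = 8 - 2*sqrt(2)*(1/9) = 8 - 2*sqrt(2)/9 ≈ 7.6857)
(44*41)*Q = (44*41)*(8 - 2*sqrt(2)/9) = 1804*(8 - 2*sqrt(2)/9) = 14432 - 3608*sqrt(2)/9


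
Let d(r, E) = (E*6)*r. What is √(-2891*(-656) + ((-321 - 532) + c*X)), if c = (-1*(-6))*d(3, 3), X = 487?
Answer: 9*√25351 ≈ 1433.0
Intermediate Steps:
d(r, E) = 6*E*r (d(r, E) = (6*E)*r = 6*E*r)
c = 324 (c = (-1*(-6))*(6*3*3) = 6*54 = 324)
√(-2891*(-656) + ((-321 - 532) + c*X)) = √(-2891*(-656) + ((-321 - 532) + 324*487)) = √(1896496 + (-853 + 157788)) = √(1896496 + 156935) = √2053431 = 9*√25351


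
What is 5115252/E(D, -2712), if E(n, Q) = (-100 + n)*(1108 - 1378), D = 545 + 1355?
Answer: -426271/40500 ≈ -10.525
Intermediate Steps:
D = 1900
E(n, Q) = 27000 - 270*n (E(n, Q) = (-100 + n)*(-270) = 27000 - 270*n)
5115252/E(D, -2712) = 5115252/(27000 - 270*1900) = 5115252/(27000 - 513000) = 5115252/(-486000) = 5115252*(-1/486000) = -426271/40500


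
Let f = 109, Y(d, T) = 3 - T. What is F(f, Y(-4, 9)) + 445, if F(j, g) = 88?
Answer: 533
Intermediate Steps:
F(f, Y(-4, 9)) + 445 = 88 + 445 = 533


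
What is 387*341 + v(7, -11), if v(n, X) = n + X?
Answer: 131963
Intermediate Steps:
v(n, X) = X + n
387*341 + v(7, -11) = 387*341 + (-11 + 7) = 131967 - 4 = 131963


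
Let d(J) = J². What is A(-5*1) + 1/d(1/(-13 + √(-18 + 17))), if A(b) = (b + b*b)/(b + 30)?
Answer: 844/5 - 26*I ≈ 168.8 - 26.0*I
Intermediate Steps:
A(b) = (b + b²)/(30 + b)
A(-5*1) + 1/d(1/(-13 + √(-18 + 17))) = (-5*1)*(1 - 5*1)/(30 - 5*1) + 1/((1/(-13 + √(-18 + 17)))²) = -5*(1 - 5)/(30 - 5) + 1/((1/(-13 + √(-1)))²) = -5*(-4)/25 + 1/((1/(-13 + I))²) = -5*1/25*(-4) + 1/(((-13 - I)/170)²) = ⅘ + 1/((-13 - I)²/28900) = ⅘ + 28900/(-13 - I)²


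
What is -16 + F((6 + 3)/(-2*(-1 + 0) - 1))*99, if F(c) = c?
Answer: 875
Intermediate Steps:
-16 + F((6 + 3)/(-2*(-1 + 0) - 1))*99 = -16 + ((6 + 3)/(-2*(-1 + 0) - 1))*99 = -16 + (9/(-2*(-1) - 1))*99 = -16 + (9/(2 - 1))*99 = -16 + (9/1)*99 = -16 + (9*1)*99 = -16 + 9*99 = -16 + 891 = 875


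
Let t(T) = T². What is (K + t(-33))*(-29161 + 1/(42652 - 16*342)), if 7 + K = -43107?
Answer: 9112751253495/7436 ≈ 1.2255e+9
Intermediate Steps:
K = -43114 (K = -7 - 43107 = -43114)
(K + t(-33))*(-29161 + 1/(42652 - 16*342)) = (-43114 + (-33)²)*(-29161 + 1/(42652 - 16*342)) = (-43114 + 1089)*(-29161 + 1/(42652 - 5472)) = -42025*(-29161 + 1/37180) = -42025*(-1084205979/37180) = 9112751253495/7436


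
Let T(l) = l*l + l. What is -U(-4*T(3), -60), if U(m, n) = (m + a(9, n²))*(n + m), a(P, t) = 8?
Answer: -4320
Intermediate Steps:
T(l) = l + l² (T(l) = l² + l = l + l²)
U(m, n) = (8 + m)*(m + n) (U(m, n) = (m + 8)*(n + m) = (8 + m)*(m + n))
-U(-4*T(3), -60) = -((-12*(1 + 3))² + 8*(-12*(1 + 3)) + 8*(-60) - 12*(1 + 3)*(-60)) = -((-12*4)² + 8*(-12*4) - 480 - 12*4*(-60)) = -((-4*12)² + 8*(-4*12) - 480 - 4*12*(-60)) = -((-48)² + 8*(-48) - 480 - 48*(-60)) = -(2304 - 384 - 480 + 2880) = -1*4320 = -4320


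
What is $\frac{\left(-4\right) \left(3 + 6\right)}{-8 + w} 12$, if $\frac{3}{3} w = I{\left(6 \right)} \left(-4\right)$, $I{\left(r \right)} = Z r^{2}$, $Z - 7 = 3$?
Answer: $\frac{54}{181} \approx 0.29834$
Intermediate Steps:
$Z = 10$ ($Z = 7 + 3 = 10$)
$I{\left(r \right)} = 10 r^{2}$
$w = -1440$ ($w = 10 \cdot 6^{2} \left(-4\right) = 10 \cdot 36 \left(-4\right) = 360 \left(-4\right) = -1440$)
$\frac{\left(-4\right) \left(3 + 6\right)}{-8 + w} 12 = \frac{\left(-4\right) \left(3 + 6\right)}{-8 - 1440} \cdot 12 = \frac{\left(-4\right) 9}{-1448} \cdot 12 = \left(-36\right) \left(- \frac{1}{1448}\right) 12 = \frac{9}{362} \cdot 12 = \frac{54}{181}$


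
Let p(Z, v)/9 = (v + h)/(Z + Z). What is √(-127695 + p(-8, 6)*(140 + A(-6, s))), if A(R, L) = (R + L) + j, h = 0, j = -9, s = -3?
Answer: I*√512427/2 ≈ 357.92*I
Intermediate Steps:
A(R, L) = -9 + L + R (A(R, L) = (R + L) - 9 = (L + R) - 9 = -9 + L + R)
p(Z, v) = 9*v/(2*Z) (p(Z, v) = 9*((v + 0)/(Z + Z)) = 9*(v/((2*Z))) = 9*(v*(1/(2*Z))) = 9*(v/(2*Z)) = 9*v/(2*Z))
√(-127695 + p(-8, 6)*(140 + A(-6, s))) = √(-127695 + ((9/2)*6/(-8))*(140 + (-9 - 3 - 6))) = √(-127695 + ((9/2)*6*(-⅛))*(140 - 18)) = √(-127695 - 27/8*122) = √(-127695 - 1647/4) = √(-512427/4) = I*√512427/2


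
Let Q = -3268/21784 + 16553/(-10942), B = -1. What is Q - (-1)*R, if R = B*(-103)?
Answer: 1509674086/14897533 ≈ 101.34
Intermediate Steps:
Q = -24771813/14897533 (Q = -3268*1/21784 + 16553*(-1/10942) = -817/5446 - 16553/10942 = -24771813/14897533 ≈ -1.6628)
R = 103 (R = -1*(-103) = 103)
Q - (-1)*R = -24771813/14897533 - (-1)*103 = -24771813/14897533 - 1*(-103) = -24771813/14897533 + 103 = 1509674086/14897533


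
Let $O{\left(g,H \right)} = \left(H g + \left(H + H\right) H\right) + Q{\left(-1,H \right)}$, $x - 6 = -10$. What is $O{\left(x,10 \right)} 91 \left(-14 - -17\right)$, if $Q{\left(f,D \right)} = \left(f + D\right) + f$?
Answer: $45864$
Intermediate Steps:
$x = -4$ ($x = 6 - 10 = -4$)
$Q{\left(f,D \right)} = D + 2 f$ ($Q{\left(f,D \right)} = \left(D + f\right) + f = D + 2 f$)
$O{\left(g,H \right)} = -2 + H + 2 H^{2} + H g$ ($O{\left(g,H \right)} = \left(H g + \left(H + H\right) H\right) + \left(H + 2 \left(-1\right)\right) = \left(H g + 2 H H\right) + \left(H - 2\right) = \left(H g + 2 H^{2}\right) + \left(-2 + H\right) = \left(2 H^{2} + H g\right) + \left(-2 + H\right) = -2 + H + 2 H^{2} + H g$)
$O{\left(x,10 \right)} 91 \left(-14 - -17\right) = \left(-2 + 10 + 2 \cdot 10^{2} + 10 \left(-4\right)\right) 91 \left(-14 - -17\right) = \left(-2 + 10 + 2 \cdot 100 - 40\right) 91 \left(-14 + 17\right) = \left(-2 + 10 + 200 - 40\right) 91 \cdot 3 = 168 \cdot 91 \cdot 3 = 15288 \cdot 3 = 45864$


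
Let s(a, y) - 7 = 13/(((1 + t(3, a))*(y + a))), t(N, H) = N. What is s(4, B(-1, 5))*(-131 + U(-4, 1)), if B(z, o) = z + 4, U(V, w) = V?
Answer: -28215/28 ≈ -1007.7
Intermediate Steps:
B(z, o) = 4 + z
s(a, y) = 7 + 13/(4*a + 4*y) (s(a, y) = 7 + 13/(((1 + 3)*(y + a))) = 7 + 13/((4*(a + y))) = 7 + 13/(4*a + 4*y))
s(4, B(-1, 5))*(-131 + U(-4, 1)) = ((13/4 + 7*4 + 7*(4 - 1))/(4 + (4 - 1)))*(-131 - 4) = ((13/4 + 28 + 7*3)/(4 + 3))*(-135) = ((13/4 + 28 + 21)/7)*(-135) = ((1/7)*(209/4))*(-135) = (209/28)*(-135) = -28215/28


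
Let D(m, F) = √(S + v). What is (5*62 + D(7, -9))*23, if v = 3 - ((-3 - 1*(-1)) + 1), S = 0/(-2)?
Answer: 7176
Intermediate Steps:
S = 0 (S = 0*(-½) = 0)
v = 4 (v = 3 - ((-3 + 1) + 1) = 3 - (-2 + 1) = 3 - 1*(-1) = 3 + 1 = 4)
D(m, F) = 2 (D(m, F) = √(0 + 4) = √4 = 2)
(5*62 + D(7, -9))*23 = (5*62 + 2)*23 = (310 + 2)*23 = 312*23 = 7176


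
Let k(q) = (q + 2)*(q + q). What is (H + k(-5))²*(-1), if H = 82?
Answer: -12544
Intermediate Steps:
k(q) = 2*q*(2 + q) (k(q) = (2 + q)*(2*q) = 2*q*(2 + q))
(H + k(-5))²*(-1) = (82 + 2*(-5)*(2 - 5))²*(-1) = (82 + 2*(-5)*(-3))²*(-1) = (82 + 30)²*(-1) = 112²*(-1) = 12544*(-1) = -12544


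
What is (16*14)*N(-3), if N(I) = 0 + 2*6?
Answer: 2688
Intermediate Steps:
N(I) = 12 (N(I) = 0 + 12 = 12)
(16*14)*N(-3) = (16*14)*12 = 224*12 = 2688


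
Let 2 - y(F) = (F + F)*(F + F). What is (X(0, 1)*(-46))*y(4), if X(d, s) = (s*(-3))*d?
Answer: 0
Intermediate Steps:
X(d, s) = -3*d*s (X(d, s) = (-3*s)*d = -3*d*s)
y(F) = 2 - 4*F² (y(F) = 2 - (F + F)*(F + F) = 2 - 2*F*2*F = 2 - 4*F²)
(X(0, 1)*(-46))*y(4) = (-3*0*1*(-46))*(2 - 4*4²) = (0*(-46))*(2 - 4*16) = 0*(2 - 64) = 0*(-62) = 0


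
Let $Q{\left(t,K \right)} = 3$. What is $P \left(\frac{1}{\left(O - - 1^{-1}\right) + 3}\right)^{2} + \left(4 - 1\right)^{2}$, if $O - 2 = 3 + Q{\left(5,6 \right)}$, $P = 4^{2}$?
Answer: $\frac{82}{9} \approx 9.1111$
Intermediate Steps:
$P = 16$
$O = 8$ ($O = 2 + \left(3 + 3\right) = 2 + 6 = 8$)
$P \left(\frac{1}{\left(O - - 1^{-1}\right) + 3}\right)^{2} + \left(4 - 1\right)^{2} = 16 \left(\frac{1}{\left(8 - - 1^{-1}\right) + 3}\right)^{2} + \left(4 - 1\right)^{2} = 16 \left(\frac{1}{\left(8 - \left(-1\right) 1\right) + 3}\right)^{2} + 3^{2} = 16 \left(\frac{1}{\left(8 - -1\right) + 3}\right)^{2} + 9 = 16 \left(\frac{1}{\left(8 + 1\right) + 3}\right)^{2} + 9 = 16 \left(\frac{1}{9 + 3}\right)^{2} + 9 = 16 \left(\frac{1}{12}\right)^{2} + 9 = \frac{16}{144} + 9 = 16 \cdot \frac{1}{144} + 9 = \frac{1}{9} + 9 = \frac{82}{9}$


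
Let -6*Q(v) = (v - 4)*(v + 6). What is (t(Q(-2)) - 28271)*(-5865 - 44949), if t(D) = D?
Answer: 1436359338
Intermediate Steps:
Q(v) = -(-4 + v)*(6 + v)/6 (Q(v) = -(v - 4)*(v + 6)/6 = -(-4 + v)*(6 + v)/6)
(t(Q(-2)) - 28271)*(-5865 - 44949) = ((4 - ⅓*(-2) - ⅙*(-2)²) - 28271)*(-5865 - 44949) = ((4 + ⅔ - ⅙*4) - 28271)*(-50814) = ((4 + ⅔ - ⅔) - 28271)*(-50814) = (4 - 28271)*(-50814) = -28267*(-50814) = 1436359338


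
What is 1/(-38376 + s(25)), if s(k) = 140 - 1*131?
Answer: -1/38367 ≈ -2.6064e-5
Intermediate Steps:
s(k) = 9 (s(k) = 140 - 131 = 9)
1/(-38376 + s(25)) = 1/(-38376 + 9) = 1/(-38367) = -1/38367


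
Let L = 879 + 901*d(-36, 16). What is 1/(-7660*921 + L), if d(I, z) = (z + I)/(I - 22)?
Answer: -29/204556439 ≈ -1.4177e-7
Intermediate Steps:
d(I, z) = (I + z)/(-22 + I)
L = 34501/29 (L = 879 + 901*((-36 + 16)/(-22 - 36)) = 879 + 901*(-20/(-58)) = 879 + 901*(-1/58*(-20)) = 879 + 901*(10/29) = 879 + 9010/29 = 34501/29 ≈ 1189.7)
1/(-7660*921 + L) = 1/(-7660*921 + 34501/29) = 1/(-7054860 + 34501/29) = 1/(-204556439/29) = -29/204556439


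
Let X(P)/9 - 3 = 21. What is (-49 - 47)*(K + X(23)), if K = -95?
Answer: -11616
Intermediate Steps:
X(P) = 216 (X(P) = 27 + 9*21 = 27 + 189 = 216)
(-49 - 47)*(K + X(23)) = (-49 - 47)*(-95 + 216) = -96*121 = -11616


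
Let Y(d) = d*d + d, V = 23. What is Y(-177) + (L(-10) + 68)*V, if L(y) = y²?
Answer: 35016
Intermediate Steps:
Y(d) = d + d² (Y(d) = d² + d = d + d²)
Y(-177) + (L(-10) + 68)*V = -177*(1 - 177) + ((-10)² + 68)*23 = -177*(-176) + (100 + 68)*23 = 31152 + 168*23 = 31152 + 3864 = 35016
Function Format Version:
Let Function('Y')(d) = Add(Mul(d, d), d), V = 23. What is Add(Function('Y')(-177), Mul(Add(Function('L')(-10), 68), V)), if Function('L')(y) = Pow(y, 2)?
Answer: 35016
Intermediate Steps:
Function('Y')(d) = Add(d, Pow(d, 2)) (Function('Y')(d) = Add(Pow(d, 2), d) = Add(d, Pow(d, 2)))
Add(Function('Y')(-177), Mul(Add(Function('L')(-10), 68), V)) = Add(Mul(-177, Add(1, -177)), Mul(Add(Pow(-10, 2), 68), 23)) = Add(Mul(-177, -176), Mul(Add(100, 68), 23)) = Add(31152, Mul(168, 23)) = Add(31152, 3864) = 35016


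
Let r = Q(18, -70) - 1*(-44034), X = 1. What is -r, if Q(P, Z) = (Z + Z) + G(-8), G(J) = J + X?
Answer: -43887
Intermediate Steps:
G(J) = 1 + J (G(J) = J + 1 = 1 + J)
Q(P, Z) = -7 + 2*Z (Q(P, Z) = (Z + Z) + (1 - 8) = 2*Z - 7 = -7 + 2*Z)
r = 43887 (r = (-7 + 2*(-70)) - 1*(-44034) = (-7 - 140) + 44034 = -147 + 44034 = 43887)
-r = -1*43887 = -43887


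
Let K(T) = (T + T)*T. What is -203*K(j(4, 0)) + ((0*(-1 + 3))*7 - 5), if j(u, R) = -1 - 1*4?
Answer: -10155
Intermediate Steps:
j(u, R) = -5 (j(u, R) = -1 - 4 = -5)
K(T) = 2*T**2 (K(T) = (2*T)*T = 2*T**2)
-203*K(j(4, 0)) + ((0*(-1 + 3))*7 - 5) = -406*(-5)**2 + ((0*(-1 + 3))*7 - 5) = -406*25 + ((0*2)*7 - 5) = -203*50 + (0*7 - 5) = -10150 + (0 - 5) = -10150 - 5 = -10155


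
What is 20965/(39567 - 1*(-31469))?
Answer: 2995/10148 ≈ 0.29513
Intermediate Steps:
20965/(39567 - 1*(-31469)) = 20965/(39567 + 31469) = 20965/71036 = 20965*(1/71036) = 2995/10148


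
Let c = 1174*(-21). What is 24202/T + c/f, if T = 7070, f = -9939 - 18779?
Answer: 217334204/50759065 ≈ 4.2817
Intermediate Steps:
f = -28718
c = -24654
24202/T + c/f = 24202/7070 - 24654/(-28718) = 24202*(1/7070) - 24654*(-1/28718) = 12101/3535 + 12327/14359 = 217334204/50759065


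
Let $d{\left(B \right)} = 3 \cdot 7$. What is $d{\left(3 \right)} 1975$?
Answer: $41475$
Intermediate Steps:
$d{\left(B \right)} = 21$
$d{\left(3 \right)} 1975 = 21 \cdot 1975 = 41475$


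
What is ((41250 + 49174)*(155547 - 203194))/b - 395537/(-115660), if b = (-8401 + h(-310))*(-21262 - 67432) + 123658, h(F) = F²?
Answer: 446862440755507/112454070309460 ≈ 3.9737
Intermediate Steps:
b = -7778251448 (b = (-8401 + (-310)²)*(-21262 - 67432) + 123658 = (-8401 + 96100)*(-88694) + 123658 = 87699*(-88694) + 123658 = -7778375106 + 123658 = -7778251448)
((41250 + 49174)*(155547 - 203194))/b - 395537/(-115660) = ((41250 + 49174)*(155547 - 203194))/(-7778251448) - 395537/(-115660) = (90424*(-47647))*(-1/7778251448) - 395537*(-1/115660) = -4308432328*(-1/7778251448) + 395537/115660 = 538554041/972281431 + 395537/115660 = 446862440755507/112454070309460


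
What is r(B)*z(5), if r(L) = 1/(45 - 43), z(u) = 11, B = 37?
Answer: 11/2 ≈ 5.5000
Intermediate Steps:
r(L) = ½ (r(L) = 1/2 = ½)
r(B)*z(5) = (½)*11 = 11/2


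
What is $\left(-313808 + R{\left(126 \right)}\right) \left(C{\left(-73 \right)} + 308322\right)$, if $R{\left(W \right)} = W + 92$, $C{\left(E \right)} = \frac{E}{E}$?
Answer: $-96687009570$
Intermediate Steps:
$C{\left(E \right)} = 1$
$R{\left(W \right)} = 92 + W$
$\left(-313808 + R{\left(126 \right)}\right) \left(C{\left(-73 \right)} + 308322\right) = \left(-313808 + \left(92 + 126\right)\right) \left(1 + 308322\right) = \left(-313808 + 218\right) 308323 = \left(-313590\right) 308323 = -96687009570$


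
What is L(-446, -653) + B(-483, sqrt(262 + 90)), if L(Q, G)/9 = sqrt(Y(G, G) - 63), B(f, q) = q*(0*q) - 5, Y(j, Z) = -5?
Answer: -5 + 18*I*sqrt(17) ≈ -5.0 + 74.216*I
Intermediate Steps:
B(f, q) = -5 (B(f, q) = q*0 - 5 = 0 - 5 = -5)
L(Q, G) = 18*I*sqrt(17) (L(Q, G) = 9*sqrt(-5 - 63) = 9*sqrt(-68) = 9*(2*I*sqrt(17)) = 18*I*sqrt(17))
L(-446, -653) + B(-483, sqrt(262 + 90)) = 18*I*sqrt(17) - 5 = -5 + 18*I*sqrt(17)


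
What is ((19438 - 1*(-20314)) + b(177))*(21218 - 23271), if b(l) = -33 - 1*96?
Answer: -81346019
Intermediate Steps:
b(l) = -129 (b(l) = -33 - 96 = -129)
((19438 - 1*(-20314)) + b(177))*(21218 - 23271) = ((19438 - 1*(-20314)) - 129)*(21218 - 23271) = ((19438 + 20314) - 129)*(-2053) = (39752 - 129)*(-2053) = 39623*(-2053) = -81346019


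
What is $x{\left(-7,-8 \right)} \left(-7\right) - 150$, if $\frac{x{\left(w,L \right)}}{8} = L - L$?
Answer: $-150$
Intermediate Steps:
$x{\left(w,L \right)} = 0$ ($x{\left(w,L \right)} = 8 \left(L - L\right) = 8 \cdot 0 = 0$)
$x{\left(-7,-8 \right)} \left(-7\right) - 150 = 0 \left(-7\right) - 150 = 0 - 150 = -150$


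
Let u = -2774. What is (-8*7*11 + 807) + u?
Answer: -2583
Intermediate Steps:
(-8*7*11 + 807) + u = (-8*7*11 + 807) - 2774 = (-56*11 + 807) - 2774 = (-616 + 807) - 2774 = 191 - 2774 = -2583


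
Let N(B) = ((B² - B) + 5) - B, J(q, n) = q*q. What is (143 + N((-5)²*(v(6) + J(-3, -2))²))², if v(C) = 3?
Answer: 167778861890704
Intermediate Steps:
J(q, n) = q²
N(B) = 5 + B² - 2*B (N(B) = (5 + B² - B) - B = 5 + B² - 2*B)
(143 + N((-5)²*(v(6) + J(-3, -2))²))² = (143 + (5 + ((-5)²*(3 + (-3)²)²)² - 2*(-5)²*(3 + (-3)²)²))² = (143 + (5 + (25*(3 + 9)²)² - 50*(3 + 9)²))² = (143 + (5 + (25*12²)² - 50*12²))² = (143 + (5 + (25*144)² - 50*144))² = (143 + (5 + 3600² - 2*3600))² = (143 + (5 + 12960000 - 7200))² = (143 + 12952805)² = 12952948² = 167778861890704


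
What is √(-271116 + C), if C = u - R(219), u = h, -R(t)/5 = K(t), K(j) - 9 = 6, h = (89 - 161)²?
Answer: I*√265857 ≈ 515.61*I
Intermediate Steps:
h = 5184 (h = (-72)² = 5184)
K(j) = 15 (K(j) = 9 + 6 = 15)
R(t) = -75 (R(t) = -5*15 = -75)
u = 5184
C = 5259 (C = 5184 - 1*(-75) = 5184 + 75 = 5259)
√(-271116 + C) = √(-271116 + 5259) = √(-265857) = I*√265857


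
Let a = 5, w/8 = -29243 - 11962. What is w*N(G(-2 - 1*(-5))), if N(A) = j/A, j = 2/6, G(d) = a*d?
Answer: -21976/3 ≈ -7325.3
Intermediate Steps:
w = -329640 (w = 8*(-29243 - 11962) = 8*(-41205) = -329640)
G(d) = 5*d
j = ⅓ (j = 2*(⅙) = ⅓ ≈ 0.33333)
N(A) = 1/(3*A)
w*N(G(-2 - 1*(-5))) = -109880/(5*(-2 - 1*(-5))) = -109880/(5*(-2 + 5)) = -109880/(5*3) = -109880/15 = -329640*1/45 = -21976/3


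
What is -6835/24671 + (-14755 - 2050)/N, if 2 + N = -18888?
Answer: 57096601/93207038 ≈ 0.61258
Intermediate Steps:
N = -18890 (N = -2 - 18888 = -18890)
-6835/24671 + (-14755 - 2050)/N = -6835/24671 + (-14755 - 2050)/(-18890) = -6835*1/24671 - 16805*(-1/18890) = -6835/24671 + 3361/3778 = 57096601/93207038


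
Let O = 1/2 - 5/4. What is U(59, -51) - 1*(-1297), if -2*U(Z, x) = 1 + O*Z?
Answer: 10549/8 ≈ 1318.6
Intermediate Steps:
O = -¾ (O = 1*(½) - 5*¼ = ½ - 5/4 = -¾ ≈ -0.75000)
U(Z, x) = -½ + 3*Z/8 (U(Z, x) = -(1 - 3*Z/4)/2 = -½ + 3*Z/8)
U(59, -51) - 1*(-1297) = (-½ + (3/8)*59) - 1*(-1297) = (-½ + 177/8) + 1297 = 173/8 + 1297 = 10549/8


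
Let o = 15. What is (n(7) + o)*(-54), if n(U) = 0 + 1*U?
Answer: -1188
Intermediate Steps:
n(U) = U (n(U) = 0 + U = U)
(n(7) + o)*(-54) = (7 + 15)*(-54) = 22*(-54) = -1188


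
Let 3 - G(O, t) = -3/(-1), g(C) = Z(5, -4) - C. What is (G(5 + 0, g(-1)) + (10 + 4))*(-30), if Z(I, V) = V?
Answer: -420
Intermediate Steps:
g(C) = -4 - C
G(O, t) = 0 (G(O, t) = 3 - (-3)/(-1) = 3 - (-3)*(-1) = 3 - 1*3 = 3 - 3 = 0)
(G(5 + 0, g(-1)) + (10 + 4))*(-30) = (0 + (10 + 4))*(-30) = (0 + 14)*(-30) = 14*(-30) = -420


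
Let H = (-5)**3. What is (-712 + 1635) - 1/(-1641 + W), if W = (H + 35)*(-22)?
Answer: 312896/339 ≈ 923.00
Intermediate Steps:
H = -125
W = 1980 (W = (-125 + 35)*(-22) = -90*(-22) = 1980)
(-712 + 1635) - 1/(-1641 + W) = (-712 + 1635) - 1/(-1641 + 1980) = 923 - 1/339 = 312896/339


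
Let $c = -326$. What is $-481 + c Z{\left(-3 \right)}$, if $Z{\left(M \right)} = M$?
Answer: $497$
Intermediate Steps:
$-481 + c Z{\left(-3 \right)} = -481 - -978 = -481 + 978 = 497$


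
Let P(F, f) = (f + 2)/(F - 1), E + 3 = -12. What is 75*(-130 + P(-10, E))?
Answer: -106275/11 ≈ -9661.4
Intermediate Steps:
E = -15 (E = -3 - 12 = -15)
P(F, f) = (2 + f)/(-1 + F)
75*(-130 + P(-10, E)) = 75*(-130 + (2 - 15)/(-1 - 10)) = 75*(-130 - 13/(-11)) = 75*(-130 - 1/11*(-13)) = 75*(-130 + 13/11) = 75*(-1417/11) = -106275/11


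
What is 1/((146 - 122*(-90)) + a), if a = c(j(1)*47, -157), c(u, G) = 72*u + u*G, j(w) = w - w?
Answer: 1/11126 ≈ 8.9880e-5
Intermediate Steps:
j(w) = 0
c(u, G) = 72*u + G*u
a = 0 (a = (0*47)*(72 - 157) = 0*(-85) = 0)
1/((146 - 122*(-90)) + a) = 1/((146 - 122*(-90)) + 0) = 1/((146 + 10980) + 0) = 1/(11126 + 0) = 1/11126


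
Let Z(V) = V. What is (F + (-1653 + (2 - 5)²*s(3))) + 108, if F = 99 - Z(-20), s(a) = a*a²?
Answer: -1183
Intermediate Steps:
s(a) = a³
F = 119 (F = 99 - 1*(-20) = 99 + 20 = 119)
(F + (-1653 + (2 - 5)²*s(3))) + 108 = (119 + (-1653 + (2 - 5)²*3³)) + 108 = (119 + (-1653 + (-3)²*27)) + 108 = (119 + (-1653 + 9*27)) + 108 = (119 + (-1653 + 243)) + 108 = (119 - 1410) + 108 = -1291 + 108 = -1183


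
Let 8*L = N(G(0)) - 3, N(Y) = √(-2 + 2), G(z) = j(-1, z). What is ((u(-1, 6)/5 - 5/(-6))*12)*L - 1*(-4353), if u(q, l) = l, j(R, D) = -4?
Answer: 86877/20 ≈ 4343.9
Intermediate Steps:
G(z) = -4
N(Y) = 0 (N(Y) = √0 = 0)
L = -3/8 (L = (0 - 3)/8 = (⅛)*(-3) = -3/8 ≈ -0.37500)
((u(-1, 6)/5 - 5/(-6))*12)*L - 1*(-4353) = ((6/5 - 5/(-6))*12)*(-3/8) - 1*(-4353) = ((6*(⅕) - 5*(-⅙))*12)*(-3/8) + 4353 = ((6/5 + ⅚)*12)*(-3/8) + 4353 = ((61/30)*12)*(-3/8) + 4353 = (122/5)*(-3/8) + 4353 = -183/20 + 4353 = 86877/20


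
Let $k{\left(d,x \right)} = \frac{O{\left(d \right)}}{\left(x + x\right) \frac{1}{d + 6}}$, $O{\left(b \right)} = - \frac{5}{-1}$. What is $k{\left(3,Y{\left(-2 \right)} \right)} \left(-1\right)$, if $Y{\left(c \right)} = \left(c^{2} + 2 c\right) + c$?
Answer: $\frac{45}{4} \approx 11.25$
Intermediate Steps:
$O{\left(b \right)} = 5$ ($O{\left(b \right)} = \left(-5\right) \left(-1\right) = 5$)
$Y{\left(c \right)} = c^{2} + 3 c$
$k{\left(d,x \right)} = \frac{5 \left(6 + d\right)}{2 x}$ ($k{\left(d,x \right)} = \frac{5}{\left(x + x\right) \frac{1}{d + 6}} = \frac{5}{2 x \frac{1}{6 + d}} = 5 \frac{6 + d}{2 x} = \frac{5 \left(6 + d\right)}{2 x}$)
$k{\left(3,Y{\left(-2 \right)} \right)} \left(-1\right) = \frac{5 \left(6 + 3\right)}{2 \left(- 2 \left(3 - 2\right)\right)} \left(-1\right) = \frac{5}{2} \frac{1}{\left(-2\right) 1} \cdot 9 \left(-1\right) = \frac{5}{2} \frac{1}{-2} \cdot 9 \left(-1\right) = \frac{5}{2} \left(- \frac{1}{2}\right) 9 \left(-1\right) = \left(- \frac{45}{4}\right) \left(-1\right) = \frac{45}{4}$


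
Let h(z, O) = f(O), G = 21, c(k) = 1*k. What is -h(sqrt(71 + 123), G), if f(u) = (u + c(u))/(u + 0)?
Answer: -2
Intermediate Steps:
c(k) = k
f(u) = 2 (f(u) = (u + u)/(u + 0) = (2*u)/u = 2)
h(z, O) = 2
-h(sqrt(71 + 123), G) = -1*2 = -2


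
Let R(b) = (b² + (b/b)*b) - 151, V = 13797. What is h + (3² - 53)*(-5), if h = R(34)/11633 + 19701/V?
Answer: 3950403004/17833389 ≈ 221.52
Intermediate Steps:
R(b) = -151 + b + b² (R(b) = (b² + 1*b) - 151 = (b² + b) - 151 = (b + b²) - 151 = -151 + b + b²)
h = 27057424/17833389 (h = (-151 + 34 + 34²)/11633 + 19701/13797 = (-151 + 34 + 1156)*(1/11633) + 19701*(1/13797) = 1039*(1/11633) + 2189/1533 = 1039/11633 + 2189/1533 = 27057424/17833389 ≈ 1.5172)
h + (3² - 53)*(-5) = 27057424/17833389 + (3² - 53)*(-5) = 27057424/17833389 + (9 - 53)*(-5) = 27057424/17833389 - 44*(-5) = 27057424/17833389 + 220 = 3950403004/17833389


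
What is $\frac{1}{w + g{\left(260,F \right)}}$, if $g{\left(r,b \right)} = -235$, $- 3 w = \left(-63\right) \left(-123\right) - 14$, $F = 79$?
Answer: $- \frac{3}{8440} \approx -0.00035545$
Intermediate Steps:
$w = - \frac{7735}{3}$ ($w = - \frac{\left(-63\right) \left(-123\right) - 14}{3} = - \frac{7749 - 14}{3} = \left(- \frac{1}{3}\right) 7735 = - \frac{7735}{3} \approx -2578.3$)
$\frac{1}{w + g{\left(260,F \right)}} = \frac{1}{- \frac{7735}{3} - 235} = \frac{1}{- \frac{8440}{3}} = - \frac{3}{8440}$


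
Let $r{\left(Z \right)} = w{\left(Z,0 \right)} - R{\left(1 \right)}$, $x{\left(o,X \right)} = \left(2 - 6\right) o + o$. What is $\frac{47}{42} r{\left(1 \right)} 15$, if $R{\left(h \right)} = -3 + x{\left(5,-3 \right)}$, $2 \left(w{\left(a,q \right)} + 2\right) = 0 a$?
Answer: $\frac{1880}{7} \approx 268.57$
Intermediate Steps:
$w{\left(a,q \right)} = -2$ ($w{\left(a,q \right)} = -2 + \frac{0 a}{2} = -2 + \frac{1}{2} \cdot 0 = -2 + 0 = -2$)
$x{\left(o,X \right)} = - 3 o$ ($x{\left(o,X \right)} = \left(2 - 6\right) o + o = - 4 o + o = - 3 o$)
$R{\left(h \right)} = -18$ ($R{\left(h \right)} = -3 - 15 = -18$)
$r{\left(Z \right)} = 16$ ($r{\left(Z \right)} = -2 - -18 = -2 + 18 = 16$)
$\frac{47}{42} r{\left(1 \right)} 15 = \frac{47}{42} \cdot 16 \cdot 15 = \frac{376}{21} \cdot 15 = \frac{1880}{7}$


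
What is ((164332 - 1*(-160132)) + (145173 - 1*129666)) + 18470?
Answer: 358441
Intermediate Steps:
((164332 - 1*(-160132)) + (145173 - 1*129666)) + 18470 = ((164332 + 160132) + (145173 - 129666)) + 18470 = (324464 + 15507) + 18470 = 339971 + 18470 = 358441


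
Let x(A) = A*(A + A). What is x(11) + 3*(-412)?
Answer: -994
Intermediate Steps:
x(A) = 2*A² (x(A) = A*(2*A) = 2*A²)
x(11) + 3*(-412) = 2*11² + 3*(-412) = 2*121 - 1236 = 242 - 1236 = -994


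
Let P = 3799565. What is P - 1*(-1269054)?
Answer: 5068619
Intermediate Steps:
P - 1*(-1269054) = 3799565 - 1*(-1269054) = 3799565 + 1269054 = 5068619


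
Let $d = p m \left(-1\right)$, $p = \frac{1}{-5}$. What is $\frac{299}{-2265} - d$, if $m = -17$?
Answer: $\frac{7402}{2265} \approx 3.268$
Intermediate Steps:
$p = - \frac{1}{5} \approx -0.2$
$d = - \frac{17}{5}$ ($d = \left(- \frac{1}{5}\right) \left(-17\right) \left(-1\right) = \frac{17}{5} \left(-1\right) = - \frac{17}{5} \approx -3.4$)
$\frac{299}{-2265} - d = \frac{299}{-2265} - - \frac{17}{5} = 299 \left(- \frac{1}{2265}\right) + \frac{17}{5} = - \frac{299}{2265} + \frac{17}{5} = \frac{7402}{2265}$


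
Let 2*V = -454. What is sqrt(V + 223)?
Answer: 2*I ≈ 2.0*I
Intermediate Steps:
V = -227 (V = (1/2)*(-454) = -227)
sqrt(V + 223) = sqrt(-227 + 223) = sqrt(-4) = 2*I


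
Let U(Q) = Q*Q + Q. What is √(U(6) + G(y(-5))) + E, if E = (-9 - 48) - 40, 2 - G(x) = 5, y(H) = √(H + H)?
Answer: -97 + √39 ≈ -90.755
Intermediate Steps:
U(Q) = Q + Q² (U(Q) = Q² + Q = Q + Q²)
y(H) = √2*√H (y(H) = √(2*H) = √2*√H)
G(x) = -3 (G(x) = 2 - 1*5 = 2 - 5 = -3)
E = -97 (E = -57 - 40 = -97)
√(U(6) + G(y(-5))) + E = √(6*(1 + 6) - 3) - 97 = √(6*7 - 3) - 97 = √(42 - 3) - 97 = √39 - 97 = -97 + √39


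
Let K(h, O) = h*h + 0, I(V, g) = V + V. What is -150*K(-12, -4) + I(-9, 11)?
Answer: -21618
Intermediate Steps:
I(V, g) = 2*V
K(h, O) = h² (K(h, O) = h² + 0 = h²)
-150*K(-12, -4) + I(-9, 11) = -150*(-12)² + 2*(-9) = -150*144 - 18 = -21600 - 18 = -21618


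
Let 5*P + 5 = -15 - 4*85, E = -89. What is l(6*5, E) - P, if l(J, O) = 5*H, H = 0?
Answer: 72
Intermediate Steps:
l(J, O) = 0 (l(J, O) = 5*0 = 0)
P = -72 (P = -1 + (-15 - 4*85)/5 = -1 + (-15 - 340)/5 = -1 + (1/5)*(-355) = -1 - 71 = -72)
l(6*5, E) - P = 0 - 1*(-72) = 0 + 72 = 72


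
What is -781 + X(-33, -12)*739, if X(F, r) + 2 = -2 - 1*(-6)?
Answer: 697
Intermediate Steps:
X(F, r) = 2 (X(F, r) = -2 + (-2 - 1*(-6)) = -2 + (-2 + 6) = -2 + 4 = 2)
-781 + X(-33, -12)*739 = -781 + 2*739 = -781 + 1478 = 697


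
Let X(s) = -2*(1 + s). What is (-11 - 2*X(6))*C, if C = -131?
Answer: -2227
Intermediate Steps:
X(s) = -2 - 2*s
(-11 - 2*X(6))*C = (-11 - 2*(-2 - 2*6))*(-131) = (-11 - 2*(-2 - 12))*(-131) = (-11 - 2*(-14))*(-131) = (-11 + 28)*(-131) = 17*(-131) = -2227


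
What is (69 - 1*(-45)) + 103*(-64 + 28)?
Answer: -3594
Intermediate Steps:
(69 - 1*(-45)) + 103*(-64 + 28) = (69 + 45) + 103*(-36) = 114 - 3708 = -3594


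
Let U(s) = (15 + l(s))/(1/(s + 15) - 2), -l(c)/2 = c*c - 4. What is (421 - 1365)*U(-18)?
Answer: -1770000/7 ≈ -2.5286e+5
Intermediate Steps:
l(c) = 8 - 2*c² (l(c) = -2*(c*c - 4) = -2*(c² - 4) = -2*(-4 + c²) = 8 - 2*c²)
U(s) = (23 - 2*s²)/(-2 + 1/(15 + s)) (U(s) = (15 + (8 - 2*s²))/(1/(s + 15) - 2) = (23 - 2*s²)/(1/(15 + s) - 2) = (23 - 2*s²)/(-2 + 1/(15 + s)))
(421 - 1365)*U(-18) = (421 - 1365)*((-345 - 23*(-18) + 2*(-18)³ + 30*(-18)²)/(29 + 2*(-18))) = -944*(-345 + 414 + 2*(-5832) + 30*324)/(29 - 36) = -944*(-345 + 414 - 11664 + 9720)/(-7) = -(-944)*(-1875)/7 = -944*1875/7 = -1770000/7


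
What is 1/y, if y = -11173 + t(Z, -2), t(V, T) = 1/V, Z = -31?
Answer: -31/346364 ≈ -8.9501e-5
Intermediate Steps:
y = -346364/31 (y = -11173 + 1/(-31) = -11173 - 1/31 = -346364/31 ≈ -11173.)
1/y = 1/(-346364/31) = -31/346364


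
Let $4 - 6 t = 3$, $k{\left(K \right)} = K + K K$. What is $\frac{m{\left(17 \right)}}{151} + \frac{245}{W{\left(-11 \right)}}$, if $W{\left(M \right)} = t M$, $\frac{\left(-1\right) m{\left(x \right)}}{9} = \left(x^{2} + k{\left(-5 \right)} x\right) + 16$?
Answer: $- \frac{285825}{1661} \approx -172.08$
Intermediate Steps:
$k{\left(K \right)} = K + K^{2}$
$t = \frac{1}{6}$ ($t = \frac{2}{3} - \frac{1}{2} = \frac{1}{6} \approx 0.16667$)
$m{\left(x \right)} = -144 - 180 x - 9 x^{2}$ ($m{\left(x \right)} = - 9 \left(\left(x^{2} + - 5 \left(1 - 5\right) x\right) + 16\right) = - 9 \left(\left(x^{2} + \left(-5\right) \left(-4\right) x\right) + 16\right) = - 9 \left(\left(x^{2} + 20 x\right) + 16\right) = - 9 \left(16 + x^{2} + 20 x\right) = -144 - 180 x - 9 x^{2}$)
$W{\left(M \right)} = \frac{M}{6}$
$\frac{m{\left(17 \right)}}{151} + \frac{245}{W{\left(-11 \right)}} = \frac{-144 - 3060 - 9 \cdot 17^{2}}{151} + \frac{245}{\frac{1}{6} \left(-11\right)} = \left(-144 - 3060 - 2601\right) \frac{1}{151} + \frac{245}{- \frac{11}{6}} = \left(-144 - 3060 - 2601\right) \frac{1}{151} + 245 \left(- \frac{6}{11}\right) = \left(-5805\right) \frac{1}{151} - \frac{1470}{11} = - \frac{5805}{151} - \frac{1470}{11} = - \frac{285825}{1661}$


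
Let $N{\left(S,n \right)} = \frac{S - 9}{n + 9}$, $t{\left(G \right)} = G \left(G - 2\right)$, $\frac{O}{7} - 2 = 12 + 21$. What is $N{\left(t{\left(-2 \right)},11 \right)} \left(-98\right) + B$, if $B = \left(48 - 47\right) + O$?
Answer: $\frac{2509}{10} \approx 250.9$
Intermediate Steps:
$O = 245$ ($O = 14 + 7 \left(12 + 21\right) = 14 + 7 \cdot 33 = 14 + 231 = 245$)
$t{\left(G \right)} = G \left(-2 + G\right)$
$B = 246$ ($B = \left(48 - 47\right) + 245 = 1 + 245 = 246$)
$N{\left(S,n \right)} = \frac{-9 + S}{9 + n}$
$N{\left(t{\left(-2 \right)},11 \right)} \left(-98\right) + B = \frac{-9 - 2 \left(-2 - 2\right)}{9 + 11} \left(-98\right) + 246 = \frac{-9 - -8}{20} \left(-98\right) + 246 = \frac{-9 + 8}{20} \left(-98\right) + 246 = \frac{1}{20} \left(-1\right) \left(-98\right) + 246 = \left(- \frac{1}{20}\right) \left(-98\right) + 246 = \frac{49}{10} + 246 = \frac{2509}{10}$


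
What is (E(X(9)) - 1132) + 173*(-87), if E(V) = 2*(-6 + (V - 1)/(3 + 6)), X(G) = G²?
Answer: -145595/9 ≈ -16177.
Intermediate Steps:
E(V) = -110/9 + 2*V/9 (E(V) = 2*(-6 + (-1 + V)/9) = 2*(-6 + (-1 + V)*(⅑)) = 2*(-6 + (-⅑ + V/9)) = 2*(-55/9 + V/9) = -110/9 + 2*V/9)
(E(X(9)) - 1132) + 173*(-87) = ((-110/9 + (2/9)*9²) - 1132) + 173*(-87) = ((-110/9 + (2/9)*81) - 1132) - 15051 = ((-110/9 + 18) - 1132) - 15051 = (52/9 - 1132) - 15051 = -10136/9 - 15051 = -145595/9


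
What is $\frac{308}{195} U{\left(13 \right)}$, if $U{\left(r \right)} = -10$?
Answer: $- \frac{616}{39} \approx -15.795$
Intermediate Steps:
$\frac{308}{195} U{\left(13 \right)} = \frac{308}{195} \left(-10\right) = - \frac{616}{39}$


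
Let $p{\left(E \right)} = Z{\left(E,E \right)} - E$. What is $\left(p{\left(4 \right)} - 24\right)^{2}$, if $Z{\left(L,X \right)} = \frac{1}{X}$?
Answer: $\frac{12321}{16} \approx 770.06$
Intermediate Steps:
$p{\left(E \right)} = \frac{1}{E} - E$
$\left(p{\left(4 \right)} - 24\right)^{2} = \left(\left(\frac{1}{4} - 4\right) - 24\right)^{2} = \left(- \frac{15}{4} - 24\right)^{2} = \left(- \frac{111}{4}\right)^{2} = \frac{12321}{16}$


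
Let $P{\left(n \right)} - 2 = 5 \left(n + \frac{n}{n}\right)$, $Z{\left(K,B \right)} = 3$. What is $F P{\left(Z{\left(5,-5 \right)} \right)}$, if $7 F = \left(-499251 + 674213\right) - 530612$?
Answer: $- \frac{7824300}{7} \approx -1.1178 \cdot 10^{6}$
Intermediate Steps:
$P{\left(n \right)} = 7 + 5 n$ ($P{\left(n \right)} = 2 + 5 \left(n + \frac{n}{n}\right) = 2 + 5 \left(n + 1\right) = 2 + 5 \left(1 + n\right) = 2 + \left(5 + 5 n\right) = 7 + 5 n$)
$F = - \frac{355650}{7}$ ($F = \frac{\left(-499251 + 674213\right) - 530612}{7} = \frac{174962 - 530612}{7} = \frac{1}{7} \left(-355650\right) = - \frac{355650}{7} \approx -50807.0$)
$F P{\left(Z{\left(5,-5 \right)} \right)} = - \frac{355650 \left(7 + 5 \cdot 3\right)}{7} = - \frac{355650 \left(7 + 15\right)}{7} = \left(- \frac{355650}{7}\right) 22 = - \frac{7824300}{7}$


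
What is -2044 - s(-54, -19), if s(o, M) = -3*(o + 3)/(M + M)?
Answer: -77519/38 ≈ -2040.0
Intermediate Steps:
s(o, M) = -3*(3 + o)/(2*M)
-2044 - s(-54, -19) = -2044 - 3*(-3 - 1*(-54))/(2*(-19)) = -2044 - 3*(-1)*(-3 + 54)/(2*19) = -2044 - 3*(-1)*51/(2*19) = -2044 - 1*(-153/38) = -2044 + 153/38 = -77519/38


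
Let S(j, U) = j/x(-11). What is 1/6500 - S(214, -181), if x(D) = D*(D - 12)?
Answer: -1390747/1644500 ≈ -0.84570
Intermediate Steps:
x(D) = D*(-12 + D)
S(j, U) = j/253 (S(j, U) = j/((-11*(-12 - 11))) = j/((-11*(-23))) = j/253)
1/6500 - S(214, -181) = 1/6500 - 214/253 = -1390747/1644500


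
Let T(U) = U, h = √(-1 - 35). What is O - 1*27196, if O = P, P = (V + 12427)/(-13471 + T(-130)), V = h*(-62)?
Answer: -369905223/13601 + 372*I/13601 ≈ -27197.0 + 0.027351*I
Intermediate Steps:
h = 6*I (h = √(-36) = 6*I ≈ 6.0*I)
V = -372*I (V = (6*I)*(-62) = -372*I ≈ -372.0*I)
P = -12427/13601 + 372*I/13601 (P = (-372*I + 12427)/(-13471 - 130) = (12427 - 372*I)/(-13601) = (12427 - 372*I)*(-1/13601) = -12427/13601 + 372*I/13601 ≈ -0.91368 + 0.027351*I)
O = -12427/13601 + 372*I/13601 ≈ -0.91368 + 0.027351*I
O - 1*27196 = (-12427/13601 + 372*I/13601) - 1*27196 = (-12427/13601 + 372*I/13601) - 27196 = -369905223/13601 + 372*I/13601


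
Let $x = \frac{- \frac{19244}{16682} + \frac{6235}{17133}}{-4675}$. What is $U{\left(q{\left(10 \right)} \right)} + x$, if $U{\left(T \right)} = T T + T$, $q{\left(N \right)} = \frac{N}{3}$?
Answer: $\frac{28950783888023}{2004261600825} \approx 14.445$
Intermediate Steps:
$x = \frac{112847591}{668087200275}$ ($x = \left(\left(-19244\right) \frac{1}{16682} + 6235 \cdot \frac{1}{17133}\right) \left(- \frac{1}{4675}\right) = \left(- \frac{9622}{8341} + \frac{6235}{17133}\right) \left(- \frac{1}{4675}\right) = \left(- \frac{112847591}{142906353}\right) \left(- \frac{1}{4675}\right) = \frac{112847591}{668087200275} \approx 0.00016891$)
$q{\left(N \right)} = \frac{N}{3}$ ($q{\left(N \right)} = N \frac{1}{3} = \frac{N}{3}$)
$U{\left(T \right)} = T + T^{2}$ ($U{\left(T \right)} = T^{2} + T = T + T^{2}$)
$U{\left(q{\left(10 \right)} \right)} + x = \frac{1}{3} \cdot 10 \left(1 + \frac{1}{3} \cdot 10\right) + \frac{112847591}{668087200275} = \frac{10 \left(1 + \frac{10}{3}\right)}{3} + \frac{112847591}{668087200275} = \frac{10}{3} \cdot \frac{13}{3} + \frac{112847591}{668087200275} = \frac{130}{9} + \frac{112847591}{668087200275} = \frac{28950783888023}{2004261600825}$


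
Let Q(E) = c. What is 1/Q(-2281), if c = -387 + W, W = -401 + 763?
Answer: -1/25 ≈ -0.040000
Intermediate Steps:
W = 362
c = -25 (c = -387 + 362 = -25)
Q(E) = -25
1/Q(-2281) = 1/(-25) = -1/25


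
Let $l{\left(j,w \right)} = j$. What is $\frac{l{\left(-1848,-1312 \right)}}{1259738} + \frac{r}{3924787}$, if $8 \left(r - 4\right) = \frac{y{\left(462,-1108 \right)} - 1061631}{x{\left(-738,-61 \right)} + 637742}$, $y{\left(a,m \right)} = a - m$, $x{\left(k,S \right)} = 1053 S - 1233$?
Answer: $- \frac{16592018921710105}{11317795609915817824} \approx -0.001466$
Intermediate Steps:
$x{\left(k,S \right)} = -1233 + 1053 S$
$r = \frac{17252771}{4578208}$ ($r = 4 + \frac{\left(\left(462 - -1108\right) - 1061631\right) \frac{1}{\left(-1233 + 1053 \left(-61\right)\right) + 637742}}{8} = 4 + \frac{\left(\left(462 + 1108\right) - 1061631\right) \frac{1}{\left(-1233 - 64233\right) + 637742}}{8} = 4 + \frac{\left(1570 - 1061631\right) \frac{1}{-65466 + 637742}}{8} = 4 + \frac{\left(-1060061\right) \frac{1}{572276}}{8} = 4 + \frac{1}{8} \left(- \frac{1060061}{572276}\right) = 4 - \frac{1060061}{4578208} = \frac{17252771}{4578208} \approx 3.7685$)
$\frac{l{\left(-1848,-1312 \right)}}{1259738} + \frac{r}{3924787} = - \frac{1848}{1259738} + \frac{17252771}{4578208 \cdot 3924787} = \left(-1848\right) \frac{1}{1259738} + \frac{17252771}{4578208} \cdot \frac{1}{3924787} = - \frac{924}{629869} + \frac{17252771}{17968491241696} = - \frac{16592018921710105}{11317795609915817824}$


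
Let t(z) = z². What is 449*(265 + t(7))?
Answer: 140986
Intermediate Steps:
449*(265 + t(7)) = 449*(265 + 7²) = 449*(265 + 49) = 449*314 = 140986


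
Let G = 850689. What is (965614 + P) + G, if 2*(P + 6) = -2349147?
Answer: 1283447/2 ≈ 6.4172e+5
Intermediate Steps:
P = -2349159/2 (P = -6 + (½)*(-2349147) = -6 - 2349147/2 = -2349159/2 ≈ -1.1746e+6)
(965614 + P) + G = (965614 - 2349159/2) + 850689 = -417931/2 + 850689 = 1283447/2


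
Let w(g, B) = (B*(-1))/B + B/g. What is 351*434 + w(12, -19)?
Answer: 1827977/12 ≈ 1.5233e+5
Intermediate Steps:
w(g, B) = -1 + B/g (w(g, B) = (-B)/B + B/g = -1 + B/g)
351*434 + w(12, -19) = 351*434 + (-19 - 1*12)/12 = 152334 + (-19 - 12)/12 = 152334 + (1/12)*(-31) = 152334 - 31/12 = 1827977/12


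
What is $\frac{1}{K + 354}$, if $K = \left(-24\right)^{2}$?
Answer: $\frac{1}{930} \approx 0.0010753$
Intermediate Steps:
$K = 576$
$\frac{1}{K + 354} = \frac{1}{576 + 354} = \frac{1}{930}$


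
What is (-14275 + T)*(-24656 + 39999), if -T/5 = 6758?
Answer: -737461295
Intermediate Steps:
T = -33790 (T = -5*6758 = -33790)
(-14275 + T)*(-24656 + 39999) = (-14275 - 33790)*(-24656 + 39999) = -48065*15343 = -737461295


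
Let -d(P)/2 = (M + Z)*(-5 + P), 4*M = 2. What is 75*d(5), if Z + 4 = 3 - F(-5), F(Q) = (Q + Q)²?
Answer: 0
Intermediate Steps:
M = ½ (M = (¼)*2 = ½ ≈ 0.50000)
F(Q) = 4*Q² (F(Q) = (2*Q)² = 4*Q²)
Z = -101 (Z = -4 + (3 - 4*(-5)²) = -4 + (3 - 4*25) = -4 + (3 - 1*100) = -4 + (3 - 100) = -4 - 97 = -101)
d(P) = -1005 + 201*P (d(P) = -2*(½ - 101)*(-5 + P) = -(-201)*(-5 + P) = -2*(1005/2 - 201*P/2) = -1005 + 201*P)
75*d(5) = 75*(-1005 + 201*5) = 75*(-1005 + 1005) = 75*0 = 0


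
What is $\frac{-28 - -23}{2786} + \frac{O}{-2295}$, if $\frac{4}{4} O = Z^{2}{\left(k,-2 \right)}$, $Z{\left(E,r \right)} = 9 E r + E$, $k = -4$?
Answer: $- \frac{758467}{376110} \approx -2.0166$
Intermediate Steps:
$Z{\left(E,r \right)} = E + 9 E r$ ($Z{\left(E,r \right)} = 9 E r + E = E + 9 E r$)
$O = 4624$ ($O = \left(- 4 \left(1 + 9 \left(-2\right)\right)\right)^{2} = \left(- 4 \left(1 - 18\right)\right)^{2} = \left(\left(-4\right) \left(-17\right)\right)^{2} = 68^{2} = 4624$)
$\frac{-28 - -23}{2786} + \frac{O}{-2295} = \frac{-28 - -23}{2786} + \frac{4624}{-2295} = \left(-28 + 23\right) \frac{1}{2786} + 4624 \left(- \frac{1}{2295}\right) = \left(-5\right) \frac{1}{2786} - \frac{272}{135} = - \frac{5}{2786} - \frac{272}{135} = - \frac{758467}{376110}$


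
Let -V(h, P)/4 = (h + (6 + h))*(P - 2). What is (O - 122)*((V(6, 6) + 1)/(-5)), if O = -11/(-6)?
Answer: -206927/30 ≈ -6897.6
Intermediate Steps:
V(h, P) = -4*(-2 + P)*(6 + 2*h) (V(h, P) = -4*(h + (6 + h))*(P - 2) = -4*(6 + 2*h)*(-2 + P) = -4*(-2 + P)*(6 + 2*h))
O = 11/6 (O = -11*(-1/6) = 11/6 ≈ 1.8333)
(O - 122)*((V(6, 6) + 1)/(-5)) = (11/6 - 122)*(((48 - 24*6 + 16*6 - 8*6*6) + 1)/(-5)) = -721*((48 - 144 + 96 - 288) + 1)*(-1)/(6*5) = -721*(-288 + 1)*(-1)/(6*5) = -(-206927)*(-1)/(6*5) = -721/6*287/5 = -206927/30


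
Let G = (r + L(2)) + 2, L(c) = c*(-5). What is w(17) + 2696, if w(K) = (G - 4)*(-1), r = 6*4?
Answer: 2684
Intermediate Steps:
r = 24
L(c) = -5*c
G = 16 (G = (24 - 5*2) + 2 = (24 - 10) + 2 = 14 + 2 = 16)
w(K) = -12 (w(K) = (16 - 4)*(-1) = 12*(-1) = -12)
w(17) + 2696 = -12 + 2696 = 2684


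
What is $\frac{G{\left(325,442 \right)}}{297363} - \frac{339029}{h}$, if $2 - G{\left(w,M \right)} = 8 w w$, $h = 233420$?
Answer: $- \frac{9031942839}{2103347620} \approx -4.2941$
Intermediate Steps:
$G{\left(w,M \right)} = 2 - 8 w^{2}$ ($G{\left(w,M \right)} = 2 - 8 w w = 2 - 8 w^{2}$)
$\frac{G{\left(325,442 \right)}}{297363} - \frac{339029}{h} = \frac{2 - 8 \cdot 325^{2}}{297363} - \frac{339029}{233420} = \left(2 - 845000\right) \frac{1}{297363} - \frac{339029}{233420} = \left(-844998\right) \frac{1}{297363} - \frac{339029}{233420} = - \frac{25606}{9011} - \frac{339029}{233420} = - \frac{9031942839}{2103347620}$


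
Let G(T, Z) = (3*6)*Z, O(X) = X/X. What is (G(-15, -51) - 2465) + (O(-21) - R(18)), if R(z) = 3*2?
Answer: -3388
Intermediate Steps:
R(z) = 6
O(X) = 1
G(T, Z) = 18*Z
(G(-15, -51) - 2465) + (O(-21) - R(18)) = (18*(-51) - 2465) + (1 - 1*6) = (-918 - 2465) + (1 - 6) = -3383 - 5 = -3388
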